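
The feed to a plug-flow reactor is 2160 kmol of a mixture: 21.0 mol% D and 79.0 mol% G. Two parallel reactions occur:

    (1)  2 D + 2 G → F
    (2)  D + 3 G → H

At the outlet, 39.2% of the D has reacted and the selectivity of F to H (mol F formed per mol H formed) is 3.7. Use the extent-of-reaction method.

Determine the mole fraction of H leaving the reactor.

Conversion of D: D consumed = 0.392 × 453.6 = 177.8 kmol = 2ξ₁ + 1ξ₂.
Selectivity: 1ξ₁ / (1ξ₂) = 3.7 → ξ₁ = 3.7 ξ₂.
Substitute: (2·3.7 + 1) ξ₂ = 177.8 → ξ₂ = 21.17 kmol, ξ₁ = 78.32 kmol.
Outlet amounts (n = n₀ + Σ ν·ξ):
  D: 453.6 − 2(78.32) − 1(21.17) = 275.8
  G: 1706 − 2(78.32) − 3(21.17) = 1486
  F: 0 + 1(78.32) = 78.32
  H: 0 + 1(21.17) = 21.17
Total out = 1862 kmol; y_H = 21.17 / 1862 = 0.01137.

0.0114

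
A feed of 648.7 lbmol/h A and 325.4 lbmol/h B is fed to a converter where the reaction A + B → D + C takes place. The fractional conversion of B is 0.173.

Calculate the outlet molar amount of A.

B reacted = 0.173 × 325.4 = 56.29 lbmol/h; ν_B = −1, so ξ = 56.29/1 = 56.29 lbmol/h.
Outlet amounts (n = n₀ + ν ξ):
  A: 648.7 − 1(56.29) = 592.4
  B: 325.4 − 1(56.29) = 269.1
  D: 0 + 1(56.29) = 56.29
  C: 0 + 1(56.29) = 56.29

592 lbmol/h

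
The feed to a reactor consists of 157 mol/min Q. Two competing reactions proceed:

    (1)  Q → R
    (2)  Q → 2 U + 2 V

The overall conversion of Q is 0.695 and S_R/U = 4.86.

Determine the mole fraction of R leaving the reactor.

Conversion of Q: Q consumed = 0.695 × 157 = 109.1 mol/min = 1ξ₁ + 1ξ₂.
Selectivity: 1ξ₁ / (2ξ₂) = 4.86 → ξ₁ = 9.72 ξ₂.
Substitute: (1·9.72 + 1) ξ₂ = 109.1 → ξ₂ = 10.18 mol/min, ξ₁ = 98.94 mol/min.
Outlet amounts (n = n₀ + Σ ν·ξ):
  Q: 157 − 1(98.94) − 1(10.18) = 47.89
  R: 0 + 1(98.94) = 98.94
  U: 0 + 2(10.18) = 20.36
  V: 0 + 2(10.18) = 20.36
Total out = 187.5 mol/min; y_R = 98.94 / 187.5 = 0.5276.

0.528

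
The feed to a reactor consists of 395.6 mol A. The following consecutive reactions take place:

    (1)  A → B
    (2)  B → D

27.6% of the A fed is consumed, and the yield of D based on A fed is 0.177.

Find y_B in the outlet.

0.099

Conversion of A: A consumed = 1ξ₁ = 0.276 × 395.6 → ξ₁ = 109.2 mol.
Yield of D: 1ξ₂ / 395.6 = 0.177 → ξ₂ = 70.02 mol.
Outlet amounts (n = n₀ + Σ ν·ξ):
  A: 395.6 − 1(109.2) = 286.4
  B: 0 + 1(109.2) − 1(70.02) = 39.16
  D: 0 + 1(70.02) = 70.02
Total out = 395.6 mol; y_B = 39.16 / 395.6 = 0.099.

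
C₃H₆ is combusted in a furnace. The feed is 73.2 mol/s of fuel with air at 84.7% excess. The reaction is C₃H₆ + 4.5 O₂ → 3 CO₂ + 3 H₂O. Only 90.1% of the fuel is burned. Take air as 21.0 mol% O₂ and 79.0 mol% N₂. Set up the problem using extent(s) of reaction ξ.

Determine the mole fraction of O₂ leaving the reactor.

Stoichiometric O₂ = 4.5 × 73.2 = 329.4 mol/s; O₂ fed = 329.4 × 1.847 = 608.4 mol/s.
N₂ fed = 608.4 × 79/21 = 2289 mol/s.
Fuel reacted = 0.901 × 73.2 → ξ = 65.95 mol/s.
Outlet (n = n₀ + ν ξ):
  C₃H₆: 73.2 − 1(65.95) = 7.247
  O₂: 608.4 − 4.5(65.95) = 311.6
  N₂: 2289 (inert)
  CO₂: 0 + 3(65.95) = 197.9
  H₂O: 0 + 3(65.95) = 197.9
Total out = 3003 mol/s; y_O₂ = 311.6 / 3003 = 0.1038.

0.104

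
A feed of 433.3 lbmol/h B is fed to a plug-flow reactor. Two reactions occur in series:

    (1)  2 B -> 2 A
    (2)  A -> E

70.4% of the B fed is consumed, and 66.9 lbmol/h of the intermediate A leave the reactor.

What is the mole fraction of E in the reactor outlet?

0.55

Conversion of B: B consumed = 2ξ₁ = 0.704 × 433.3 → ξ₁ = 152.5 lbmol/h.
A balance: n_A = 0 + 2ξ₁ − 1ξ₂ = 66.9 → ξ₂ = (2·152.5 − 66.9)/1 = 238.1 lbmol/h.
Outlet amounts (n = n₀ + Σ ν·ξ):
  B: 433.3 − 2(152.5) = 128.3
  A: 0 + 2(152.5) − 1(238.1) = 66.9
  E: 0 + 1(238.1) = 238.1
Total out = 433.3 lbmol/h; y_E = 238.1 / 433.3 = 0.5496.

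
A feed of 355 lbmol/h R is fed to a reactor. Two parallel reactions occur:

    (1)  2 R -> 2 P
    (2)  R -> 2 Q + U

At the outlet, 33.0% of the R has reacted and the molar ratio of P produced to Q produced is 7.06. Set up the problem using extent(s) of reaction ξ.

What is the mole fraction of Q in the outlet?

0.0418

Conversion of R: R consumed = 0.33 × 355 = 117.2 lbmol/h = 2ξ₁ + 1ξ₂.
Selectivity: 2ξ₁ / (2ξ₂) = 7.06 → ξ₁ = 7.06 ξ₂.
Substitute: (2·7.06 + 1) ξ₂ = 117.2 → ξ₂ = 7.748 lbmol/h, ξ₁ = 54.7 lbmol/h.
Outlet amounts (n = n₀ + Σ ν·ξ):
  R: 355 − 2(54.7) − 1(7.748) = 237.8
  P: 0 + 2(54.7) = 109.4
  Q: 0 + 2(7.748) = 15.5
  U: 0 + 1(7.748) = 7.748
Total out = 370.5 lbmol/h; y_Q = 15.5 / 370.5 = 0.04183.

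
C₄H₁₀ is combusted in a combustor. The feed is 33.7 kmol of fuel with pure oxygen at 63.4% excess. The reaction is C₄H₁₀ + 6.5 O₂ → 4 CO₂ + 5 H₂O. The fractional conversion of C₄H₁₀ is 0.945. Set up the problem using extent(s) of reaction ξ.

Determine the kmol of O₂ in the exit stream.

Stoichiometric O₂ = 6.5 × 33.7 = 219.1 kmol; O₂ fed = 219.1 × 1.634 = 357.9 kmol.
Fuel reacted = 0.945 × 33.7 → ξ = 31.85 kmol.
Outlet (n = n₀ + ν ξ):
  C₄H₁₀: 33.7 − 1(31.85) = 1.854
  O₂: 357.9 − 6.5(31.85) = 150.9
  CO₂: 0 + 4(31.85) = 127.4
  H₂O: 0 + 5(31.85) = 159.2

151 kmol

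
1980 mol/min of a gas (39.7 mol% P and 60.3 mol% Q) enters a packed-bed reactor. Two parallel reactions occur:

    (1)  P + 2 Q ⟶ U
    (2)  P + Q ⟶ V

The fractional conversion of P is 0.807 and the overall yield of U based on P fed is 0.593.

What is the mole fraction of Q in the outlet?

Yield of U: 1ξ₁ / 786.1 = 0.593 → ξ₁ = 466.1 mol/min.
Conversion of P: 1ξ₁ + 1ξ₂ = 0.807 × 786.1 = 634.4 → ξ₂ = 168.2 mol/min.
Outlet amounts (n = n₀ + Σ ν·ξ):
  P: 786.1 − 1(466.1) − 1(168.2) = 151.7
  Q: 1194 − 2(466.1) − 1(168.2) = 93.46
  U: 0 + 1(466.1) = 466.1
  V: 0 + 1(168.2) = 168.2
Total out = 879.5 mol/min; y_Q = 93.46 / 879.5 = 0.1063.

0.106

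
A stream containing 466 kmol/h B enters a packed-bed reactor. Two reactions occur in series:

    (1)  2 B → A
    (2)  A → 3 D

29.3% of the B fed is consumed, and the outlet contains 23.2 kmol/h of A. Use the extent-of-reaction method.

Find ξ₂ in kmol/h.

Conversion of B: B consumed = 2ξ₁ = 0.293 × 466 → ξ₁ = 68.27 kmol/h.
A balance: n_A = 0 + 1ξ₁ − 1ξ₂ = 23.2 → ξ₂ = (1·68.27 − 23.2)/1 = 45.07 kmol/h.
Outlet amounts (n = n₀ + Σ ν·ξ):
  B: 466 − 2(68.27) = 329.5
  A: 0 + 1(68.27) − 1(45.07) = 23.2
  D: 0 + 3(45.07) = 135.2

ξ₂ = 45.1 kmol/h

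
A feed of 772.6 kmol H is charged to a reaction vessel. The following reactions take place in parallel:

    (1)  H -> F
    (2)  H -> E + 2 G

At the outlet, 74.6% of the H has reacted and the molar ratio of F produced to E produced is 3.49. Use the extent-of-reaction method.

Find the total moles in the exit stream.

Conversion of H: H consumed = 0.746 × 772.6 = 576.4 kmol = 1ξ₁ + 1ξ₂.
Selectivity: 1ξ₁ / (1ξ₂) = 3.49 → ξ₁ = 3.49 ξ₂.
Substitute: (1·3.49 + 1) ξ₂ = 576.4 → ξ₂ = 128.4 kmol, ξ₁ = 448 kmol.
Outlet amounts (n = n₀ + Σ ν·ξ):
  H: 772.6 − 1(448) − 1(128.4) = 196.2
  F: 0 + 1(448) = 448
  E: 0 + 1(128.4) = 128.4
  G: 0 + 2(128.4) = 256.7
Total out = 196.2 + 448 + 128.4 + 256.7 = 1029 kmol.

1030 kmol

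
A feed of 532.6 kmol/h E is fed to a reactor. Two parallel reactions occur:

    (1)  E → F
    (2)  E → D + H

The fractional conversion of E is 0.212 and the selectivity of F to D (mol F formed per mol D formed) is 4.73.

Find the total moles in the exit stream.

552 kmol/h

Conversion of E: E consumed = 0.212 × 532.6 = 112.9 kmol/h = 1ξ₁ + 1ξ₂.
Selectivity: 1ξ₁ / (1ξ₂) = 4.73 → ξ₁ = 4.73 ξ₂.
Substitute: (1·4.73 + 1) ξ₂ = 112.9 → ξ₂ = 19.71 kmol/h, ξ₁ = 93.21 kmol/h.
Outlet amounts (n = n₀ + Σ ν·ξ):
  E: 532.6 − 1(93.21) − 1(19.71) = 419.7
  F: 0 + 1(93.21) = 93.21
  D: 0 + 1(19.71) = 19.71
  H: 0 + 1(19.71) = 19.71
Total out = 419.7 + 93.21 + 19.71 + 19.71 = 552.3 kmol/h.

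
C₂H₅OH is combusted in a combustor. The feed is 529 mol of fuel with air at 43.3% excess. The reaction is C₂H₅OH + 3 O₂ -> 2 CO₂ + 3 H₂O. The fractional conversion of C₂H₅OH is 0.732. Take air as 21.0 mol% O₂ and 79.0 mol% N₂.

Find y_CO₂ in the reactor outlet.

0.0659

Stoichiometric O₂ = 3 × 529 = 1587 mol; O₂ fed = 1587 × 1.433 = 2274 mol.
N₂ fed = 2274 × 79/21 = 8555 mol.
Fuel reacted = 0.732 × 529 → ξ = 387.2 mol.
Outlet (n = n₀ + ν ξ):
  C₂H₅OH: 529 − 1(387.2) = 141.8
  O₂: 2274 − 3(387.2) = 1112
  N₂: 8555 (inert)
  CO₂: 0 + 2(387.2) = 774.5
  H₂O: 0 + 3(387.2) = 1162
Total out = 11750 mol; y_CO₂ = 774.5 / 11750 = 0.06594.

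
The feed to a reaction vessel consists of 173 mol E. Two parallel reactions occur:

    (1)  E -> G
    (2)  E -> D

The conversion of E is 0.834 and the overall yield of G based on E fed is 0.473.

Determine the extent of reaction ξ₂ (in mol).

ξ₂ = 62.5 mol

Yield of G: 1ξ₁ / 173 = 0.473 → ξ₁ = 81.83 mol.
Conversion of E: 1ξ₁ + 1ξ₂ = 0.834 × 173 = 144.3 → ξ₂ = 62.45 mol.
Outlet amounts (n = n₀ + Σ ν·ξ):
  E: 173 − 1(81.83) − 1(62.45) = 28.72
  G: 0 + 1(81.83) = 81.83
  D: 0 + 1(62.45) = 62.45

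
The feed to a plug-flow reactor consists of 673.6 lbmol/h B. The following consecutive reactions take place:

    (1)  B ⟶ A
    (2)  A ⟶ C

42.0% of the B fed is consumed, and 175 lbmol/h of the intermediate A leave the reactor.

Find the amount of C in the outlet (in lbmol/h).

108 lbmol/h

Conversion of B: B consumed = 1ξ₁ = 0.42 × 673.6 → ξ₁ = 282.9 lbmol/h.
A balance: n_A = 0 + 1ξ₁ − 1ξ₂ = 175 → ξ₂ = (1·282.9 − 175)/1 = 107.9 lbmol/h.
Outlet amounts (n = n₀ + Σ ν·ξ):
  B: 673.6 − 1(282.9) = 390.7
  A: 0 + 1(282.9) − 1(107.9) = 175
  C: 0 + 1(107.9) = 107.9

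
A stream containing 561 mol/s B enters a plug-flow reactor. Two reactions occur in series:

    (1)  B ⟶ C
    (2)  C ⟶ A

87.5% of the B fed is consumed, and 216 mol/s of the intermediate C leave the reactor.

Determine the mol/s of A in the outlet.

Conversion of B: B consumed = 1ξ₁ = 0.875 × 561 → ξ₁ = 490.9 mol/s.
C balance: n_C = 0 + 1ξ₁ − 1ξ₂ = 216 → ξ₂ = (1·490.9 − 216)/1 = 274.9 mol/s.
Outlet amounts (n = n₀ + Σ ν·ξ):
  B: 561 − 1(490.9) = 70.12
  C: 0 + 1(490.9) − 1(274.9) = 216
  A: 0 + 1(274.9) = 274.9

275 mol/s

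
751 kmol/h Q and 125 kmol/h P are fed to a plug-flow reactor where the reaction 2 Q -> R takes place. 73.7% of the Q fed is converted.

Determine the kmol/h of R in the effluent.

Q reacted = 0.737 × 751 = 553.5 kmol/h; ν_Q = −2, so ξ = 553.5/2 = 276.7 kmol/h.
Outlet amounts (n = n₀ + ν ξ):
  Q: 751 − 2(276.7) = 197.5
  R: 0 + 1(276.7) = 276.7
  P: 125 (inert)

277 kmol/h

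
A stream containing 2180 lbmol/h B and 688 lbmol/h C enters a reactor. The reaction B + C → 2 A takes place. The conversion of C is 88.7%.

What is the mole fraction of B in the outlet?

C reacted = 0.887 × 688 = 610.3 lbmol/h; ν_C = −1, so ξ = 610.3/1 = 610.3 lbmol/h.
Outlet amounts (n = n₀ + ν ξ):
  B: 2180 − 1(610.3) = 1570
  C: 688 − 1(610.3) = 77.74
  A: 0 + 2(610.3) = 1221
Total out = 2868 lbmol/h; y_B = 1570 / 2868 = 0.5473.

0.547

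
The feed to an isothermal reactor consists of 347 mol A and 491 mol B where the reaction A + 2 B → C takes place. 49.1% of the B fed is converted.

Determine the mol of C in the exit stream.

121 mol

B reacted = 0.491 × 491 = 241.1 mol; ν_B = −2, so ξ = 241.1/2 = 120.5 mol.
Outlet amounts (n = n₀ + ν ξ):
  A: 347 − 1(120.5) = 226.5
  B: 491 − 2(120.5) = 249.9
  C: 0 + 1(120.5) = 120.5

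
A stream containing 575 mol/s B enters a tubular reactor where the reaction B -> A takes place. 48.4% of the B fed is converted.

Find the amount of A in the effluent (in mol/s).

278 mol/s

B reacted = 0.484 × 575 = 278.3 mol/s; ν_B = −1, so ξ = 278.3/1 = 278.3 mol/s.
Outlet amounts (n = n₀ + ν ξ):
  B: 575 − 1(278.3) = 296.7
  A: 0 + 1(278.3) = 278.3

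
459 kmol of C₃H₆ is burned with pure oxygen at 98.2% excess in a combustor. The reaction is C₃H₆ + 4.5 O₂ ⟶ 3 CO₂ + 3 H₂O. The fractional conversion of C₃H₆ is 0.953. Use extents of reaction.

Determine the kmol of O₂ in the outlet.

Stoichiometric O₂ = 4.5 × 459 = 2066 kmol; O₂ fed = 2066 × 1.982 = 4094 kmol.
Fuel reacted = 0.953 × 459 → ξ = 437.4 kmol.
Outlet (n = n₀ + ν ξ):
  C₃H₆: 459 − 1(437.4) = 21.57
  O₂: 4094 − 4.5(437.4) = 2125
  CO₂: 0 + 3(437.4) = 1312
  H₂O: 0 + 3(437.4) = 1312

2130 kmol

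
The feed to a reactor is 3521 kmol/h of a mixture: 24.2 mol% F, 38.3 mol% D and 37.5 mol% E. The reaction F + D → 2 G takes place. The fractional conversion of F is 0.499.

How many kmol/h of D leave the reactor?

923 kmol/h

F reacted = 0.499 × 852.1 = 425.2 kmol/h; ν_F = −1, so ξ = 425.2/1 = 425.2 kmol/h.
Outlet amounts (n = n₀ + ν ξ):
  F: 852.1 − 1(425.2) = 426.9
  D: 1349 − 1(425.2) = 923.4
  G: 0 + 2(425.2) = 850.4
  E: 1320 (inert)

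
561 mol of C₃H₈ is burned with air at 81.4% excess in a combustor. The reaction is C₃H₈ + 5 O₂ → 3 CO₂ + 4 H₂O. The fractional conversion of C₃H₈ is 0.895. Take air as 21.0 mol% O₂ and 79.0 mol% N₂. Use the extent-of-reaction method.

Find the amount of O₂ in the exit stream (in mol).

Stoichiometric O₂ = 5 × 561 = 2805 mol; O₂ fed = 2805 × 1.814 = 5088 mol.
N₂ fed = 5088 × 79/21 = 19140 mol.
Fuel reacted = 0.895 × 561 → ξ = 502.1 mol.
Outlet (n = n₀ + ν ξ):
  C₃H₈: 561 − 1(502.1) = 58.9
  O₂: 5088 − 5(502.1) = 2578
  N₂: 19140 (inert)
  CO₂: 0 + 3(502.1) = 1506
  H₂O: 0 + 4(502.1) = 2008

2580 mol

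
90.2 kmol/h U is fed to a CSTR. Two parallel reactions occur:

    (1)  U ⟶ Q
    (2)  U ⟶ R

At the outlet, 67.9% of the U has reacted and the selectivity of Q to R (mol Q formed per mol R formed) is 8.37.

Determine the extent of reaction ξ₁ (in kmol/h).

ξ₁ = 54.7 kmol/h

Conversion of U: U consumed = 0.679 × 90.2 = 61.25 kmol/h = 1ξ₁ + 1ξ₂.
Selectivity: 1ξ₁ / (1ξ₂) = 8.37 → ξ₁ = 8.37 ξ₂.
Substitute: (1·8.37 + 1) ξ₂ = 61.25 → ξ₂ = 6.536 kmol/h, ξ₁ = 54.71 kmol/h.
Outlet amounts (n = n₀ + Σ ν·ξ):
  U: 90.2 − 1(54.71) − 1(6.536) = 28.95
  Q: 0 + 1(54.71) = 54.71
  R: 0 + 1(6.536) = 6.536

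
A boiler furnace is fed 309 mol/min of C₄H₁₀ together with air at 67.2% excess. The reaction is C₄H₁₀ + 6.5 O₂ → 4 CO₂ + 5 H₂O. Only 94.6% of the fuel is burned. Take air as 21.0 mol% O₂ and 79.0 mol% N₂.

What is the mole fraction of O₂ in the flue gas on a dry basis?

0.0954

Stoichiometric O₂ = 6.5 × 309 = 2008 mol/min; O₂ fed = 2008 × 1.672 = 3358 mol/min.
N₂ fed = 3358 × 79/21 = 12630 mol/min.
Fuel reacted = 0.946 × 309 → ξ = 292.3 mol/min.
Outlet (n = n₀ + ν ξ):
  C₄H₁₀: 309 − 1(292.3) = 16.69
  O₂: 3358 − 6.5(292.3) = 1458
  N₂: 12630 (inert)
  CO₂: 0 + 4(292.3) = 1169
  H₂O: 0 + 5(292.3) = 1462
Dry total = 15280 mol/min; y_O₂ (dry) = 1458 / 15280 = 0.09545.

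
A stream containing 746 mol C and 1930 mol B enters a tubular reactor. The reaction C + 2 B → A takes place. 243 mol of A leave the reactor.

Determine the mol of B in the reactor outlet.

For A: n = n₀ + 1ξ → 243 = 0 + 1ξ, giving ξ = 243 mol.
Outlet amounts (n = n₀ + ν ξ):
  C: 746 − 1(243) = 503
  B: 1930 − 2(243) = 1444
  A: 0 + 1(243) = 243

1440 mol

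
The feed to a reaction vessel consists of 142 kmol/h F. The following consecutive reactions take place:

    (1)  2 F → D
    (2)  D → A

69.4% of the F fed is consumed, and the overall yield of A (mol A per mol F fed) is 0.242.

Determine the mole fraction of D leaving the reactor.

0.161

Conversion of F: F consumed = 2ξ₁ = 0.694 × 142 → ξ₁ = 49.27 kmol/h.
Yield of A: 1ξ₂ / 142 = 0.242 → ξ₂ = 34.36 kmol/h.
Outlet amounts (n = n₀ + Σ ν·ξ):
  F: 142 − 2(49.27) = 43.45
  D: 0 + 1(49.27) − 1(34.36) = 14.91
  A: 0 + 1(34.36) = 34.36
Total out = 92.73 kmol/h; y_D = 14.91 / 92.73 = 0.1608.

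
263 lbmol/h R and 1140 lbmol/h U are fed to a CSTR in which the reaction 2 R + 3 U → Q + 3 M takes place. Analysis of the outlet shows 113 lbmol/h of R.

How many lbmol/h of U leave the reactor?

For R: n = n₀ − 2ξ → 113 = 263 − 2ξ, giving ξ = 75 lbmol/h.
Outlet amounts (n = n₀ + ν ξ):
  R: 263 − 2(75) = 113
  U: 1140 − 3(75) = 915
  Q: 0 + 1(75) = 75
  M: 0 + 3(75) = 225

915 lbmol/h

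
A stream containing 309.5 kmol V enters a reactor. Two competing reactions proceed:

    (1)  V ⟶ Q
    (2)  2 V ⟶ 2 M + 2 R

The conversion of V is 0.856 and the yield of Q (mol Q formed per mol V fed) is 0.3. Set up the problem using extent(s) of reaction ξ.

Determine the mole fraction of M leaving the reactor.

0.357

Yield of Q: 1ξ₁ / 309.5 = 0.3 → ξ₁ = 92.85 kmol.
Conversion of V: 1ξ₁ + 2ξ₂ = 0.856 × 309.5 = 264.9 → ξ₂ = 86.04 kmol.
Outlet amounts (n = n₀ + Σ ν·ξ):
  V: 309.5 − 1(92.85) − 2(86.04) = 44.57
  Q: 0 + 1(92.85) = 92.85
  M: 0 + 2(86.04) = 172.1
  R: 0 + 2(86.04) = 172.1
Total out = 481.6 kmol; y_M = 172.1 / 481.6 = 0.3573.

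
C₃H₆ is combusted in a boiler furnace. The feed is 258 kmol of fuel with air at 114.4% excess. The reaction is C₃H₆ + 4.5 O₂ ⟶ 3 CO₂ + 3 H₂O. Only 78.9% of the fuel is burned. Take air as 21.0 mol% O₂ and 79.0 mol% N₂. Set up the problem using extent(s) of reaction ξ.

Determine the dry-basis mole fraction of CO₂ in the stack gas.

0.0526

Stoichiometric O₂ = 4.5 × 258 = 1161 kmol; O₂ fed = 1161 × 2.144 = 2489 kmol.
N₂ fed = 2489 × 79/21 = 9364 kmol.
Fuel reacted = 0.789 × 258 → ξ = 203.6 kmol.
Outlet (n = n₀ + ν ξ):
  C₃H₆: 258 − 1(203.6) = 54.44
  O₂: 2489 − 4.5(203.6) = 1573
  N₂: 9364 (inert)
  CO₂: 0 + 3(203.6) = 610.7
  H₂O: 0 + 3(203.6) = 610.7
Dry total = 11600 kmol; y_CO₂ (dry) = 610.7 / 11600 = 0.05263.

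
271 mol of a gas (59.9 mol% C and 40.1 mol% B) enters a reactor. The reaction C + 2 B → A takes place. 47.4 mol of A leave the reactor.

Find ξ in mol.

ξ = 47.4 mol

For A: n = n₀ + 1ξ → 47.4 = 0 + 1ξ, giving ξ = 47.4 mol.
Outlet amounts (n = n₀ + ν ξ):
  C: 162.3 − 1(47.4) = 114.9
  B: 108.7 − 2(47.4) = 13.87
  A: 0 + 1(47.4) = 47.4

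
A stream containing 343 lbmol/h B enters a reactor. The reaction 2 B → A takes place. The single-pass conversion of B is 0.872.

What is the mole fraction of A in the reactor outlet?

B reacted = 0.872 × 343 = 299.1 lbmol/h; ν_B = −2, so ξ = 299.1/2 = 149.5 lbmol/h.
Outlet amounts (n = n₀ + ν ξ):
  B: 343 − 2(149.5) = 43.9
  A: 0 + 1(149.5) = 149.5
Total out = 193.5 lbmol/h; y_A = 149.5 / 193.5 = 0.773.

0.773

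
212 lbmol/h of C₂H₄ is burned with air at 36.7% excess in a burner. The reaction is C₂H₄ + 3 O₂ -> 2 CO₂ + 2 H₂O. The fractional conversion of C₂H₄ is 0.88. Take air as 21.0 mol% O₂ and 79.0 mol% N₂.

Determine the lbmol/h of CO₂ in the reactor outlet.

Stoichiometric O₂ = 3 × 212 = 636 lbmol/h; O₂ fed = 636 × 1.367 = 869.4 lbmol/h.
N₂ fed = 869.4 × 79/21 = 3271 lbmol/h.
Fuel reacted = 0.88 × 212 → ξ = 186.6 lbmol/h.
Outlet (n = n₀ + ν ξ):
  C₂H₄: 212 − 1(186.6) = 25.44
  O₂: 869.4 − 3(186.6) = 309.7
  N₂: 3271 (inert)
  CO₂: 0 + 2(186.6) = 373.1
  H₂O: 0 + 2(186.6) = 373.1

373 lbmol/h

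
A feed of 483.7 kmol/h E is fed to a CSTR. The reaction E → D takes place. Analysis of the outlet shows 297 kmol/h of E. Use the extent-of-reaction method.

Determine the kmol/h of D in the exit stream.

187 kmol/h

For E: n = n₀ − 1ξ → 297 = 483.7 − 1ξ, giving ξ = 186.7 kmol/h.
Outlet amounts (n = n₀ + ν ξ):
  E: 483.7 − 1(186.7) = 297
  D: 0 + 1(186.7) = 186.7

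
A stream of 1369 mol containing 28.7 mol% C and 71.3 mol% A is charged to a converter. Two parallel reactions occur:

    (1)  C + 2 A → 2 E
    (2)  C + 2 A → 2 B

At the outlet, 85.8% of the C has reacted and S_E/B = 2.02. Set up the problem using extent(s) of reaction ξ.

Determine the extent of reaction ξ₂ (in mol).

Conversion of C: C consumed = 0.858 × 392.9 = 337.1 mol = 1ξ₁ + 1ξ₂.
Selectivity: 2ξ₁ / (2ξ₂) = 2.02 → ξ₁ = 2.02 ξ₂.
Substitute: (1·2.02 + 1) ξ₂ = 337.1 → ξ₂ = 111.6 mol, ξ₁ = 225.5 mol.
Outlet amounts (n = n₀ + Σ ν·ξ):
  C: 392.9 − 1(225.5) − 1(111.6) = 55.79
  A: 976.1 − 2(225.5) − 2(111.6) = 301.9
  E: 0 + 2(225.5) = 451
  B: 0 + 2(111.6) = 223.3

ξ₂ = 112 mol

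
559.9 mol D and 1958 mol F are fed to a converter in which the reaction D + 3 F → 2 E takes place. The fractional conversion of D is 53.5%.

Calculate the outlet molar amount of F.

D reacted = 0.535 × 559.9 = 299.5 mol; ν_D = −1, so ξ = 299.5/1 = 299.5 mol.
Outlet amounts (n = n₀ + ν ξ):
  D: 559.9 − 1(299.5) = 260.4
  F: 1958 − 3(299.5) = 1059
  E: 0 + 2(299.5) = 599.1

1060 mol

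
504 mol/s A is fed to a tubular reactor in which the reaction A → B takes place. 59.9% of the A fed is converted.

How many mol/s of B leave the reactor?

302 mol/s

A reacted = 0.599 × 504 = 301.9 mol/s; ν_A = −1, so ξ = 301.9/1 = 301.9 mol/s.
Outlet amounts (n = n₀ + ν ξ):
  A: 504 − 1(301.9) = 202.1
  B: 0 + 1(301.9) = 301.9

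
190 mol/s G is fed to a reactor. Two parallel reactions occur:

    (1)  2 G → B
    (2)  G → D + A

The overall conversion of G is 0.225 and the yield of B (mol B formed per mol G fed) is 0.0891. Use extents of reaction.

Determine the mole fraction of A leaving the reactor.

Yield of B: 1ξ₁ / 190 = 0.0891 → ξ₁ = 16.93 mol/s.
Conversion of G: 2ξ₁ + 1ξ₂ = 0.225 × 190 = 42.75 → ξ₂ = 8.892 mol/s.
Outlet amounts (n = n₀ + Σ ν·ξ):
  G: 190 − 2(16.93) − 1(8.892) = 147.2
  B: 0 + 1(16.93) = 16.93
  D: 0 + 1(8.892) = 8.892
  A: 0 + 1(8.892) = 8.892
Total out = 182 mol/s; y_A = 8.892 / 182 = 0.04887.

0.0489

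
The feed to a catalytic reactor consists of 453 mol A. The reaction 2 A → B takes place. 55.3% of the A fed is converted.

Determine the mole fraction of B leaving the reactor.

0.382

A reacted = 0.553 × 453 = 250.5 mol; ν_A = −2, so ξ = 250.5/2 = 125.3 mol.
Outlet amounts (n = n₀ + ν ξ):
  A: 453 − 2(125.3) = 202.5
  B: 0 + 1(125.3) = 125.3
Total out = 327.7 mol; y_B = 125.3 / 327.7 = 0.3822.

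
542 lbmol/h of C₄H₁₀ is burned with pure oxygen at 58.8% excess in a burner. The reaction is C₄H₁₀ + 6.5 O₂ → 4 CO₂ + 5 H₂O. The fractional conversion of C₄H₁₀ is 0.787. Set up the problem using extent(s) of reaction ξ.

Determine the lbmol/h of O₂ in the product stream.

Stoichiometric O₂ = 6.5 × 542 = 3523 lbmol/h; O₂ fed = 3523 × 1.588 = 5595 lbmol/h.
Fuel reacted = 0.787 × 542 → ξ = 426.6 lbmol/h.
Outlet (n = n₀ + ν ξ):
  C₄H₁₀: 542 − 1(426.6) = 115.4
  O₂: 5595 − 6.5(426.6) = 2822
  CO₂: 0 + 4(426.6) = 1706
  H₂O: 0 + 5(426.6) = 2133

2820 lbmol/h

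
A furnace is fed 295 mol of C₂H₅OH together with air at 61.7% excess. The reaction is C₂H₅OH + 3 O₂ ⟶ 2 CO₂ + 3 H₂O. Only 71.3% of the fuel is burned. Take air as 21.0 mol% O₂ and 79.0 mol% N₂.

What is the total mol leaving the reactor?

7320 mol

Stoichiometric O₂ = 3 × 295 = 885 mol; O₂ fed = 885 × 1.617 = 1431 mol.
N₂ fed = 1431 × 79/21 = 5383 mol.
Fuel reacted = 0.713 × 295 → ξ = 210.3 mol.
Outlet (n = n₀ + ν ξ):
  C₂H₅OH: 295 − 1(210.3) = 84.67
  O₂: 1431 − 3(210.3) = 800
  N₂: 5383 (inert)
  CO₂: 0 + 2(210.3) = 420.7
  H₂O: 0 + 3(210.3) = 631
Total out = 84.67 + 800 + 5383 + 420.7 + 631 = 7320 mol.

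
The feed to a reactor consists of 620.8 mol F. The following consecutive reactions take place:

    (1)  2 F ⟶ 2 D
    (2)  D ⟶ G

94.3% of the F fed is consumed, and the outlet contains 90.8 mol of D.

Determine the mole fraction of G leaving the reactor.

0.797

Conversion of F: F consumed = 2ξ₁ = 0.943 × 620.8 → ξ₁ = 292.7 mol.
D balance: n_D = 0 + 2ξ₁ − 1ξ₂ = 90.8 → ξ₂ = (2·292.7 − 90.8)/1 = 494.6 mol.
Outlet amounts (n = n₀ + Σ ν·ξ):
  F: 620.8 − 2(292.7) = 35.39
  D: 0 + 2(292.7) − 1(494.6) = 90.8
  G: 0 + 1(494.6) = 494.6
Total out = 620.8 mol; y_G = 494.6 / 620.8 = 0.7967.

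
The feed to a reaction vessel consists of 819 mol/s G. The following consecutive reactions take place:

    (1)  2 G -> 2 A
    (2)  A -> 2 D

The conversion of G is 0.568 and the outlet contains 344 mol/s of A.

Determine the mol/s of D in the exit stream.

242 mol/s

Conversion of G: G consumed = 2ξ₁ = 0.568 × 819 → ξ₁ = 232.6 mol/s.
A balance: n_A = 0 + 2ξ₁ − 1ξ₂ = 344 → ξ₂ = (2·232.6 − 344)/1 = 121.2 mol/s.
Outlet amounts (n = n₀ + Σ ν·ξ):
  G: 819 − 2(232.6) = 353.8
  A: 0 + 2(232.6) − 1(121.2) = 344
  D: 0 + 2(121.2) = 242.4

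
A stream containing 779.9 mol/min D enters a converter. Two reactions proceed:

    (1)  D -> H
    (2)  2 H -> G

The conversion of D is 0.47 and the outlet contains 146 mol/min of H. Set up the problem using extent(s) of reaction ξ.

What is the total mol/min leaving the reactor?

670 mol/min

Conversion of D: D consumed = 1ξ₁ = 0.47 × 779.9 → ξ₁ = 366.6 mol/min.
H balance: n_H = 0 + 1ξ₁ − 2ξ₂ = 146 → ξ₂ = (1·366.6 − 146)/2 = 110.3 mol/min.
Outlet amounts (n = n₀ + Σ ν·ξ):
  D: 779.9 − 1(366.6) = 413.3
  H: 0 + 1(366.6) − 2(110.3) = 146
  G: 0 + 1(110.3) = 110.3
Total out = 413.3 + 146 + 110.3 = 669.6 mol/min.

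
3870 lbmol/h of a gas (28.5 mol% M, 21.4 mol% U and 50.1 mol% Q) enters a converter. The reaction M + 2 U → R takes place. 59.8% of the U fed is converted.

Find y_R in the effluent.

0.0734

U reacted = 0.598 × 828.2 = 495.3 lbmol/h; ν_U = −2, so ξ = 495.3/2 = 247.6 lbmol/h.
Outlet amounts (n = n₀ + ν ξ):
  M: 1103 − 1(247.6) = 855.3
  U: 828.2 − 2(247.6) = 332.9
  R: 0 + 1(247.6) = 247.6
  Q: 1939 (inert)
Total out = 3375 lbmol/h; y_R = 247.6 / 3375 = 0.07338.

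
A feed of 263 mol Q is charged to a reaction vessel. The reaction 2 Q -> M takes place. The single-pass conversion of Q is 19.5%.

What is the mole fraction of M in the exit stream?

Q reacted = 0.195 × 263 = 51.29 mol; ν_Q = −2, so ξ = 51.29/2 = 25.64 mol.
Outlet amounts (n = n₀ + ν ξ):
  Q: 263 − 2(25.64) = 211.7
  M: 0 + 1(25.64) = 25.64
Total out = 237.4 mol; y_M = 25.64 / 237.4 = 0.108.

0.108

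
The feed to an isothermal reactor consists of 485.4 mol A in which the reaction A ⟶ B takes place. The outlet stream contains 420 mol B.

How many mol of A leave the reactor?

For B: n = n₀ + 1ξ → 420 = 0 + 1ξ, giving ξ = 420 mol.
Outlet amounts (n = n₀ + ν ξ):
  A: 485.4 − 1(420) = 65.4
  B: 0 + 1(420) = 420

65.4 mol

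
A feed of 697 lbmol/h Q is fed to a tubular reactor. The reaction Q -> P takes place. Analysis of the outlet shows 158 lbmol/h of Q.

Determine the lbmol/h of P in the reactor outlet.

For Q: n = n₀ − 1ξ → 158 = 697 − 1ξ, giving ξ = 539 lbmol/h.
Outlet amounts (n = n₀ + ν ξ):
  Q: 697 − 1(539) = 158
  P: 0 + 1(539) = 539

539 lbmol/h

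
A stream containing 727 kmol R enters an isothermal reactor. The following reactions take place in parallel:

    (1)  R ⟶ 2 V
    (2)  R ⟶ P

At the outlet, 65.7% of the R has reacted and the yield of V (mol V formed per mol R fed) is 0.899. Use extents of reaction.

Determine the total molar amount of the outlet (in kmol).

Yield of V: 2ξ₁ / 727 = 0.899 → ξ₁ = 326.8 kmol.
Conversion of R: 1ξ₁ + 1ξ₂ = 0.657 × 727 = 477.6 → ξ₂ = 150.9 kmol.
Outlet amounts (n = n₀ + Σ ν·ξ):
  R: 727 − 1(326.8) − 1(150.9) = 249.4
  V: 0 + 2(326.8) = 653.6
  P: 0 + 1(150.9) = 150.9
Total out = 249.4 + 653.6 + 150.9 = 1054 kmol.

1050 kmol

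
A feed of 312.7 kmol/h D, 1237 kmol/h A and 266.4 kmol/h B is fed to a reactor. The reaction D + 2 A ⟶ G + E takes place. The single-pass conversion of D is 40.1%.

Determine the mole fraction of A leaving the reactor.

0.583

D reacted = 0.401 × 312.7 = 125.4 kmol/h; ν_D = −1, so ξ = 125.4/1 = 125.4 kmol/h.
Outlet amounts (n = n₀ + ν ξ):
  D: 312.7 − 1(125.4) = 187.3
  A: 1237 − 2(125.4) = 986.2
  G: 0 + 1(125.4) = 125.4
  E: 0 + 1(125.4) = 125.4
  B: 266.4 (inert)
Total out = 1691 kmol/h; y_A = 986.2 / 1691 = 0.5833.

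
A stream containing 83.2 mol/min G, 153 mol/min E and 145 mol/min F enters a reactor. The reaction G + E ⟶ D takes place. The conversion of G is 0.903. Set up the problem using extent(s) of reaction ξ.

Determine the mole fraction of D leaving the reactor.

0.245

G reacted = 0.903 × 83.2 = 75.13 mol/min; ν_G = −1, so ξ = 75.13/1 = 75.13 mol/min.
Outlet amounts (n = n₀ + ν ξ):
  G: 83.2 − 1(75.13) = 8.07
  E: 153 − 1(75.13) = 77.87
  D: 0 + 1(75.13) = 75.13
  F: 145 (inert)
Total out = 306.1 mol/min; y_D = 75.13 / 306.1 = 0.2455.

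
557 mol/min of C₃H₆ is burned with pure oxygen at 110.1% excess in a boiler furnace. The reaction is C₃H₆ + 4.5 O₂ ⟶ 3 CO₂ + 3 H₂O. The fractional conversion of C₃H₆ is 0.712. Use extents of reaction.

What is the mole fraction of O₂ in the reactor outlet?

Stoichiometric O₂ = 4.5 × 557 = 2506 mol/min; O₂ fed = 2506 × 2.101 = 5266 mol/min.
Fuel reacted = 0.712 × 557 → ξ = 396.6 mol/min.
Outlet (n = n₀ + ν ξ):
  C₃H₆: 557 − 1(396.6) = 160.4
  O₂: 5266 − 4.5(396.6) = 3482
  CO₂: 0 + 3(396.6) = 1190
  H₂O: 0 + 3(396.6) = 1190
Total out = 6021 mol/min; y_O₂ = 3482 / 6021 = 0.5782.

0.578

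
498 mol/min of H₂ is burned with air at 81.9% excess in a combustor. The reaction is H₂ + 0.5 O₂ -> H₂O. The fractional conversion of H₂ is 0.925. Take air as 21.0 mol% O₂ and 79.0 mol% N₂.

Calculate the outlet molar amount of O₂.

Stoichiometric O₂ = 0.5 × 498 = 249 mol/min; O₂ fed = 249 × 1.819 = 452.9 mol/min.
N₂ fed = 452.9 × 79/21 = 1704 mol/min.
Fuel reacted = 0.925 × 498 → ξ = 460.7 mol/min.
Outlet (n = n₀ + ν ξ):
  H₂: 498 − 1(460.7) = 37.35
  O₂: 452.9 − 0.5(460.7) = 222.6
  N₂: 1704 (inert)
  H₂O: 0 + 1(460.7) = 460.7

223 mol/min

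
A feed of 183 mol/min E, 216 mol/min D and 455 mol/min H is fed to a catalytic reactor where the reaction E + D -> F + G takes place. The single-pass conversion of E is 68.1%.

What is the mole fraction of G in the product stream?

0.146

E reacted = 0.681 × 183 = 124.6 mol/min; ν_E = −1, so ξ = 124.6/1 = 124.6 mol/min.
Outlet amounts (n = n₀ + ν ξ):
  E: 183 − 1(124.6) = 58.38
  D: 216 − 1(124.6) = 91.38
  F: 0 + 1(124.6) = 124.6
  G: 0 + 1(124.6) = 124.6
  H: 455 (inert)
Total out = 854 mol/min; y_G = 124.6 / 854 = 0.1459.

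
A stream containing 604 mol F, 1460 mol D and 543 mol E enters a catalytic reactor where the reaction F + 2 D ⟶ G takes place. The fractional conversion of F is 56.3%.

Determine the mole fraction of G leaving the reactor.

0.176

F reacted = 0.563 × 604 = 340.1 mol; ν_F = −1, so ξ = 340.1/1 = 340.1 mol.
Outlet amounts (n = n₀ + ν ξ):
  F: 604 − 1(340.1) = 263.9
  D: 1460 − 2(340.1) = 779.9
  G: 0 + 1(340.1) = 340.1
  E: 543 (inert)
Total out = 1927 mol; y_G = 340.1 / 1927 = 0.1765.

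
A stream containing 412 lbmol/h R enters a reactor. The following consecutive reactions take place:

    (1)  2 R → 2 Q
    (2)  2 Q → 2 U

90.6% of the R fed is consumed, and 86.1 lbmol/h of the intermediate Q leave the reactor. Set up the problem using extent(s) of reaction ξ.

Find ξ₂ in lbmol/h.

Conversion of R: R consumed = 2ξ₁ = 0.906 × 412 → ξ₁ = 186.6 lbmol/h.
Q balance: n_Q = 0 + 2ξ₁ − 2ξ₂ = 86.1 → ξ₂ = (2·186.6 − 86.1)/2 = 143.6 lbmol/h.
Outlet amounts (n = n₀ + Σ ν·ξ):
  R: 412 − 2(186.6) = 38.73
  Q: 0 + 2(186.6) − 2(143.6) = 86.1
  U: 0 + 2(143.6) = 287.2

ξ₂ = 144 lbmol/h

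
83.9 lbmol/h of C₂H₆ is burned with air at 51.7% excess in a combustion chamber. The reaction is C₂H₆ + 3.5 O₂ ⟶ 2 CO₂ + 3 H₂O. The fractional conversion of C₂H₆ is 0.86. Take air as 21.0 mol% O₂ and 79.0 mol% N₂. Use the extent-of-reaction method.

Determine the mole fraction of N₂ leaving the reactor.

Stoichiometric O₂ = 3.5 × 83.9 = 293.7 lbmol/h; O₂ fed = 293.7 × 1.517 = 445.5 lbmol/h.
N₂ fed = 445.5 × 79/21 = 1676 lbmol/h.
Fuel reacted = 0.86 × 83.9 → ξ = 72.15 lbmol/h.
Outlet (n = n₀ + ν ξ):
  C₂H₆: 83.9 − 1(72.15) = 11.75
  O₂: 445.5 − 3.5(72.15) = 192.9
  N₂: 1676 (inert)
  CO₂: 0 + 2(72.15) = 144.3
  H₂O: 0 + 3(72.15) = 216.5
Total out = 2241 lbmol/h; y_N₂ = 1676 / 2241 = 0.7477.

0.748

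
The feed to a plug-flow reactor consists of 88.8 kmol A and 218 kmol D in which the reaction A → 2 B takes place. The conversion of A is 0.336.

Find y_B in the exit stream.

A reacted = 0.336 × 88.8 = 29.84 kmol; ν_A = −1, so ξ = 29.84/1 = 29.84 kmol.
Outlet amounts (n = n₀ + ν ξ):
  A: 88.8 − 1(29.84) = 58.96
  B: 0 + 2(29.84) = 59.67
  D: 218 (inert)
Total out = 336.6 kmol; y_B = 59.67 / 336.6 = 0.1773.

0.177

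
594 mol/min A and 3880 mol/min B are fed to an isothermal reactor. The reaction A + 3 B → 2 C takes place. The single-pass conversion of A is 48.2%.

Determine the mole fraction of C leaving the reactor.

A reacted = 0.482 × 594 = 286.3 mol/min; ν_A = −1, so ξ = 286.3/1 = 286.3 mol/min.
Outlet amounts (n = n₀ + ν ξ):
  A: 594 − 1(286.3) = 307.7
  B: 3880 − 3(286.3) = 3021
  C: 0 + 2(286.3) = 572.6
Total out = 3901 mol/min; y_C = 572.6 / 3901 = 0.1468.

0.147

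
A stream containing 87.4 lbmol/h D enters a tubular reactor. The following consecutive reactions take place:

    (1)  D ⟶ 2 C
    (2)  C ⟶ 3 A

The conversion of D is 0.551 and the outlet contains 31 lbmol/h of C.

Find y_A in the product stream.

0.736

Conversion of D: D consumed = 1ξ₁ = 0.551 × 87.4 → ξ₁ = 48.16 lbmol/h.
C balance: n_C = 0 + 2ξ₁ − 1ξ₂ = 31 → ξ₂ = (2·48.16 − 31)/1 = 65.31 lbmol/h.
Outlet amounts (n = n₀ + Σ ν·ξ):
  D: 87.4 − 1(48.16) = 39.24
  C: 0 + 2(48.16) − 1(65.31) = 31
  A: 0 + 3(65.31) = 195.9
Total out = 266.2 lbmol/h; y_A = 195.9 / 266.2 = 0.7361.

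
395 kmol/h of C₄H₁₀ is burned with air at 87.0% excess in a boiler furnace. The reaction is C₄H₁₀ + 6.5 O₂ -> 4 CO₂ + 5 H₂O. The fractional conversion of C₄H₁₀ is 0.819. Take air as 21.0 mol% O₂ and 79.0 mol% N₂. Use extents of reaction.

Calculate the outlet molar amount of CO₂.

Stoichiometric O₂ = 6.5 × 395 = 2568 kmol/h; O₂ fed = 2568 × 1.870 = 4801 kmol/h.
N₂ fed = 4801 × 79/21 = 18060 kmol/h.
Fuel reacted = 0.819 × 395 → ξ = 323.5 kmol/h.
Outlet (n = n₀ + ν ξ):
  C₄H₁₀: 395 − 1(323.5) = 71.5
  O₂: 4801 − 6.5(323.5) = 2698
  N₂: 18060 (inert)
  CO₂: 0 + 4(323.5) = 1294
  H₂O: 0 + 5(323.5) = 1618

1290 kmol/h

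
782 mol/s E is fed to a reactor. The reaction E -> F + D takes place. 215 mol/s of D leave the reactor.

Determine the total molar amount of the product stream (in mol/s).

For D: n = n₀ + 1ξ → 215 = 0 + 1ξ, giving ξ = 215 mol/s.
Outlet amounts (n = n₀ + ν ξ):
  E: 782 − 1(215) = 567
  F: 0 + 1(215) = 215
  D: 0 + 1(215) = 215
Total out = 567 + 215 + 215 = 997 mol/s.

997 mol/s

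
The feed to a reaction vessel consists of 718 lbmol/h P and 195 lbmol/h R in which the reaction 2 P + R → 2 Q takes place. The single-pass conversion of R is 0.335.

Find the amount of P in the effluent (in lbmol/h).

R reacted = 0.335 × 195 = 65.33 lbmol/h; ν_R = −1, so ξ = 65.33/1 = 65.33 lbmol/h.
Outlet amounts (n = n₀ + ν ξ):
  P: 718 − 2(65.33) = 587.4
  R: 195 − 1(65.33) = 129.7
  Q: 0 + 2(65.33) = 130.7

587 lbmol/h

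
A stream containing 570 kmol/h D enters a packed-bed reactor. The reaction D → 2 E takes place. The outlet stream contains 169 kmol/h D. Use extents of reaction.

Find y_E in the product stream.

0.826

For D: n = n₀ − 1ξ → 169 = 570 − 1ξ, giving ξ = 401 kmol/h.
Outlet amounts (n = n₀ + ν ξ):
  D: 570 − 1(401) = 169
  E: 0 + 2(401) = 802
Total out = 971 kmol/h; y_E = 802 / 971 = 0.826.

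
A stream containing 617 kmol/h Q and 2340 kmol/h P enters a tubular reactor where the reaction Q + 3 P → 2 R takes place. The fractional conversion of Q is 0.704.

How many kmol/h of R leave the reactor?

869 kmol/h

Q reacted = 0.704 × 617 = 434.4 kmol/h; ν_Q = −1, so ξ = 434.4/1 = 434.4 kmol/h.
Outlet amounts (n = n₀ + ν ξ):
  Q: 617 − 1(434.4) = 182.6
  P: 2340 − 3(434.4) = 1037
  R: 0 + 2(434.4) = 868.7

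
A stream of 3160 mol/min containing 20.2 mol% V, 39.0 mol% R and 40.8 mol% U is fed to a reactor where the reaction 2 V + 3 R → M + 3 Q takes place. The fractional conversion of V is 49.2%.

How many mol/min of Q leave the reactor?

471 mol/min

V reacted = 0.492 × 638.3 = 314.1 mol/min; ν_V = −2, so ξ = 314.1/2 = 157 mol/min.
Outlet amounts (n = n₀ + ν ξ):
  V: 638.3 − 2(157) = 324.3
  R: 1232 − 3(157) = 761.3
  M: 0 + 1(157) = 157
  Q: 0 + 3(157) = 471.1
  U: 1289 (inert)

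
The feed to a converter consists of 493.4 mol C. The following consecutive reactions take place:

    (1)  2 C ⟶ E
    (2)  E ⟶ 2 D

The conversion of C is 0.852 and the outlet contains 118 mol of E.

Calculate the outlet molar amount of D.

184 mol

Conversion of C: C consumed = 2ξ₁ = 0.852 × 493.4 → ξ₁ = 210.2 mol.
E balance: n_E = 0 + 1ξ₁ − 1ξ₂ = 118 → ξ₂ = (1·210.2 − 118)/1 = 92.19 mol.
Outlet amounts (n = n₀ + Σ ν·ξ):
  C: 493.4 − 2(210.2) = 73.02
  E: 0 + 1(210.2) − 1(92.19) = 118
  D: 0 + 2(92.19) = 184.4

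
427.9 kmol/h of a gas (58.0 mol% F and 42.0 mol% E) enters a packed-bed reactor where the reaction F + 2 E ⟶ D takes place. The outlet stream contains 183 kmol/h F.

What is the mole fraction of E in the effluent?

0.166

For F: n = n₀ − 1ξ → 183 = 248.2 − 1ξ, giving ξ = 65.18 kmol/h.
Outlet amounts (n = n₀ + ν ξ):
  F: 248.2 − 1(65.18) = 183
  E: 179.7 − 2(65.18) = 49.35
  D: 0 + 1(65.18) = 65.18
Total out = 297.5 kmol/h; y_E = 49.35 / 297.5 = 0.1659.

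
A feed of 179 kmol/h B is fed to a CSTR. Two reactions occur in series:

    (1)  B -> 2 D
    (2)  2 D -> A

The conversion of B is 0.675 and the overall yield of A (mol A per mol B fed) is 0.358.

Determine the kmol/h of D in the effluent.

Conversion of B: B consumed = 1ξ₁ = 0.675 × 179 → ξ₁ = 120.8 kmol/h.
Yield of A: 1ξ₂ / 179 = 0.358 → ξ₂ = 64.08 kmol/h.
Outlet amounts (n = n₀ + Σ ν·ξ):
  B: 179 − 1(120.8) = 58.17
  D: 0 + 2(120.8) − 2(64.08) = 113.5
  A: 0 + 1(64.08) = 64.08

113 kmol/h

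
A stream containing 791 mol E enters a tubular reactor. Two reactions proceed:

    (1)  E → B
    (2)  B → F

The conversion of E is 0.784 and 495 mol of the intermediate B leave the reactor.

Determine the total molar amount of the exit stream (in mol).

791 mol

Conversion of E: E consumed = 1ξ₁ = 0.784 × 791 → ξ₁ = 620.1 mol.
B balance: n_B = 0 + 1ξ₁ − 1ξ₂ = 495 → ξ₂ = (1·620.1 − 495)/1 = 125.1 mol.
Outlet amounts (n = n₀ + Σ ν·ξ):
  E: 791 − 1(620.1) = 170.9
  B: 0 + 1(620.1) − 1(125.1) = 495
  F: 0 + 1(125.1) = 125.1
Total out = 170.9 + 495 + 125.1 = 791 mol.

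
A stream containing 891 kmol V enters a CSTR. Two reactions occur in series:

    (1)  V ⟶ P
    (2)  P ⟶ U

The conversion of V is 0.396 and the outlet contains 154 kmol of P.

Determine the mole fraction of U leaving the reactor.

Conversion of V: V consumed = 1ξ₁ = 0.396 × 891 → ξ₁ = 352.8 kmol.
P balance: n_P = 0 + 1ξ₁ − 1ξ₂ = 154 → ξ₂ = (1·352.8 − 154)/1 = 198.8 kmol.
Outlet amounts (n = n₀ + Σ ν·ξ):
  V: 891 − 1(352.8) = 538.2
  P: 0 + 1(352.8) − 1(198.8) = 154
  U: 0 + 1(198.8) = 198.8
Total out = 891 kmol; y_U = 198.8 / 891 = 0.2232.

0.223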